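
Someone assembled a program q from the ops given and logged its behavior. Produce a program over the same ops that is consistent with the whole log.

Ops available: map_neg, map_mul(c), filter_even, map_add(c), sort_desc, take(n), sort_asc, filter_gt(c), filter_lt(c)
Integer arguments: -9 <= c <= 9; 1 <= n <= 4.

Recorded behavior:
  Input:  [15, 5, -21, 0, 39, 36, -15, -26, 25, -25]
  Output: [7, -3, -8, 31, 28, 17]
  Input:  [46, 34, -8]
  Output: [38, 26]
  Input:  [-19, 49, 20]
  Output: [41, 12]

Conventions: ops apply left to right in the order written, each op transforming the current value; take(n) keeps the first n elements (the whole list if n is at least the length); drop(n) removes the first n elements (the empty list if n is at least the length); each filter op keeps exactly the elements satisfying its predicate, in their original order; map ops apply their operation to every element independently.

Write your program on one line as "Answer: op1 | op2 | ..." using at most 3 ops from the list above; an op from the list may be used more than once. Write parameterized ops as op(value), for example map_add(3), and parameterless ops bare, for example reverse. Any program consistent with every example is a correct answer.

map_add(-8) | filter_gt(-9)

Check, running the answer program on each example:
  [15, 5, -21, 0, 39, 36, -15, -26, 25, -25] -> [7, -3, -29, -8, 31, 28, -23, -34, 17, -33] -> [7, -3, -8, 31, 28, 17]
  [46, 34, -8] -> [38, 26, -16] -> [38, 26]
  [-19, 49, 20] -> [-27, 41, 12] -> [41, 12]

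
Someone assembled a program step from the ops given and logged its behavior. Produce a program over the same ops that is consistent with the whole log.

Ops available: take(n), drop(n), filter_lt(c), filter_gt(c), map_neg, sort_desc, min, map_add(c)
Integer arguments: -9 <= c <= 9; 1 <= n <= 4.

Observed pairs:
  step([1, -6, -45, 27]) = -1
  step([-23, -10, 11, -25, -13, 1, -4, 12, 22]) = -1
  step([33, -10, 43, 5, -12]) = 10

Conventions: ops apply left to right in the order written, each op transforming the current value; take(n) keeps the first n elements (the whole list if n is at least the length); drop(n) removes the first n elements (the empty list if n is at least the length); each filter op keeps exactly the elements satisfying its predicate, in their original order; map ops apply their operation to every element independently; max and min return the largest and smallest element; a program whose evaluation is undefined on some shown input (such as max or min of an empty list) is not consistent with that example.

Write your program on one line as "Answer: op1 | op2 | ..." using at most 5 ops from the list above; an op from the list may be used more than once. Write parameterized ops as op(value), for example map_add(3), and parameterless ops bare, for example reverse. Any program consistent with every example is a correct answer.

map_neg | filter_gt(-2) | sort_desc | min

Check, running the answer program on each example:
  [1, -6, -45, 27] -> [-1, 6, 45, -27] -> [-1, 6, 45] -> [45, 6, -1] -> -1
  [-23, -10, 11, -25, -13, 1, -4, 12, 22] -> [23, 10, -11, 25, 13, -1, 4, -12, -22] -> [23, 10, 25, 13, -1, 4] -> [25, 23, 13, 10, 4, -1] -> -1
  [33, -10, 43, 5, -12] -> [-33, 10, -43, -5, 12] -> [10, 12] -> [12, 10] -> 10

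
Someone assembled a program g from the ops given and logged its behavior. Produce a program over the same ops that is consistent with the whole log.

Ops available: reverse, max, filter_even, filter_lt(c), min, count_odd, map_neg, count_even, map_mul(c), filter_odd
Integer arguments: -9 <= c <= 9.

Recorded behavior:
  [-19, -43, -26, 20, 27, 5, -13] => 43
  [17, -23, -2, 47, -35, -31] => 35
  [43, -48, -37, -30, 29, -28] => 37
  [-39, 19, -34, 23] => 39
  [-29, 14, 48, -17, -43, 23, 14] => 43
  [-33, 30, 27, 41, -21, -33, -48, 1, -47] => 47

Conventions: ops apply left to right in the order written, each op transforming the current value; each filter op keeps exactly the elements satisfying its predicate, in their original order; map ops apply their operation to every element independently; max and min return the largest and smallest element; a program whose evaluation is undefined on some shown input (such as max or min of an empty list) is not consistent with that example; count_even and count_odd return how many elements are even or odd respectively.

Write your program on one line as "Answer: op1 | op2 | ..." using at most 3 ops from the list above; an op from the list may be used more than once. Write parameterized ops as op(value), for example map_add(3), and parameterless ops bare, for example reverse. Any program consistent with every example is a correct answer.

filter_odd | map_neg | max

Check, running the answer program on each example:
  [-19, -43, -26, 20, 27, 5, -13] -> [-19, -43, 27, 5, -13] -> [19, 43, -27, -5, 13] -> 43
  [17, -23, -2, 47, -35, -31] -> [17, -23, 47, -35, -31] -> [-17, 23, -47, 35, 31] -> 35
  [43, -48, -37, -30, 29, -28] -> [43, -37, 29] -> [-43, 37, -29] -> 37
  [-39, 19, -34, 23] -> [-39, 19, 23] -> [39, -19, -23] -> 39
  [-29, 14, 48, -17, -43, 23, 14] -> [-29, -17, -43, 23] -> [29, 17, 43, -23] -> 43
  [-33, 30, 27, 41, -21, -33, -48, 1, -47] -> [-33, 27, 41, -21, -33, 1, -47] -> [33, -27, -41, 21, 33, -1, 47] -> 47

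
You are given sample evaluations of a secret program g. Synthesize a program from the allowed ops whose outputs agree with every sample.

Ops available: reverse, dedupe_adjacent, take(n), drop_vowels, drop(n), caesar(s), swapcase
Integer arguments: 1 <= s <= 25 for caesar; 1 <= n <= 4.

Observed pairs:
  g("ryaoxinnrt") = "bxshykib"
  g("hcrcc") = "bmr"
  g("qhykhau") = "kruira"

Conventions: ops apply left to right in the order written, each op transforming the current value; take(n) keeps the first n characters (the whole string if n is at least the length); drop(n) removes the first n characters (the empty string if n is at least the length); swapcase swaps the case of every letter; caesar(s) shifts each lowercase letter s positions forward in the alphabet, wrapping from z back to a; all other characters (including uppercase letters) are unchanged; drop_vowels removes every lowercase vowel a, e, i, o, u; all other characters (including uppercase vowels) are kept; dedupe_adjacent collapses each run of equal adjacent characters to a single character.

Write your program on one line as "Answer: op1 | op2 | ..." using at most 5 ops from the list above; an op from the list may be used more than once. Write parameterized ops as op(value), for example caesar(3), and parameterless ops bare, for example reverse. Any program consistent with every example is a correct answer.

dedupe_adjacent | reverse | caesar(10) | drop(1)

Check, running the answer program on each example:
  "ryaoxinnrt" -> "ryaoxinrt" -> "trnixoayr" -> "dbxshykib" -> "bxshykib"
  "hcrcc" -> "hcrc" -> "crch" -> "mbmr" -> "bmr"
  "qhykhau" -> "qhykhau" -> "uahkyhq" -> "ekruira" -> "kruira"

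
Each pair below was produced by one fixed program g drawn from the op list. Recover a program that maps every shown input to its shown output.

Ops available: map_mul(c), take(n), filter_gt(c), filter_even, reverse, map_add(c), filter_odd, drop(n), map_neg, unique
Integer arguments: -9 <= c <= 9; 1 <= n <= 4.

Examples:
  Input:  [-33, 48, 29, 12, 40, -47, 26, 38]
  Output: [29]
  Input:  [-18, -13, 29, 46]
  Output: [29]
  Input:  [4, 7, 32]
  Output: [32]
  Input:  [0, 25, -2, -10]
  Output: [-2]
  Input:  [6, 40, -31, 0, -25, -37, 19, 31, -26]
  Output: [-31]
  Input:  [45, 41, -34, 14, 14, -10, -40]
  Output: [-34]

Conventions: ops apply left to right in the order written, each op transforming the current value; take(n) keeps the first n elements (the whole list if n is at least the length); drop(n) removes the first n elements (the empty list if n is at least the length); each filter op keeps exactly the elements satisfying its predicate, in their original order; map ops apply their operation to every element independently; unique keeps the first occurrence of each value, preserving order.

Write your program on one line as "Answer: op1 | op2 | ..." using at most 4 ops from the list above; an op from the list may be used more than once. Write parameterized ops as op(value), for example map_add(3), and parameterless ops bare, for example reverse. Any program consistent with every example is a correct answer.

take(3) | map_neg | drop(2) | map_neg

Check, running the answer program on each example:
  [-33, 48, 29, 12, 40, -47, 26, 38] -> [-33, 48, 29] -> [33, -48, -29] -> [-29] -> [29]
  [-18, -13, 29, 46] -> [-18, -13, 29] -> [18, 13, -29] -> [-29] -> [29]
  [4, 7, 32] -> [4, 7, 32] -> [-4, -7, -32] -> [-32] -> [32]
  [0, 25, -2, -10] -> [0, 25, -2] -> [0, -25, 2] -> [2] -> [-2]
  [6, 40, -31, 0, -25, -37, 19, 31, -26] -> [6, 40, -31] -> [-6, -40, 31] -> [31] -> [-31]
  [45, 41, -34, 14, 14, -10, -40] -> [45, 41, -34] -> [-45, -41, 34] -> [34] -> [-34]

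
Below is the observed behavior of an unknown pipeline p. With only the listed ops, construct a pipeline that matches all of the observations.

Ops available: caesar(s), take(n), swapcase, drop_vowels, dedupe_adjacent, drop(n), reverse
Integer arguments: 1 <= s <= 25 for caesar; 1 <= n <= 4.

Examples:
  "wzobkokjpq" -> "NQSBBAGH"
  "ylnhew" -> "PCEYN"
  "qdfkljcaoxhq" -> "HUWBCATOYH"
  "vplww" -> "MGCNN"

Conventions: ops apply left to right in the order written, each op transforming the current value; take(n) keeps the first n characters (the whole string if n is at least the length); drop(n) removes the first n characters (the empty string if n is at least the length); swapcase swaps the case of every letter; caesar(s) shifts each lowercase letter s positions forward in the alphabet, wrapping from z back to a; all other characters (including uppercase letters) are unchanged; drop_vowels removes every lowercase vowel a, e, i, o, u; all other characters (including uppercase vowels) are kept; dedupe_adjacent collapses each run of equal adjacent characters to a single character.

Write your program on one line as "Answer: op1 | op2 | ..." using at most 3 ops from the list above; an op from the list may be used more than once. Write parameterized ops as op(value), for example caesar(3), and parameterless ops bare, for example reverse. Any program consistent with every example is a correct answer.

drop_vowels | caesar(17) | swapcase

Check, running the answer program on each example:
  "wzobkokjpq" -> "wzbkkjpq" -> "nqsbbagh" -> "NQSBBAGH"
  "ylnhew" -> "ylnhw" -> "pceyn" -> "PCEYN"
  "qdfkljcaoxhq" -> "qdfkljcxhq" -> "huwbcatoyh" -> "HUWBCATOYH"
  "vplww" -> "vplww" -> "mgcnn" -> "MGCNN"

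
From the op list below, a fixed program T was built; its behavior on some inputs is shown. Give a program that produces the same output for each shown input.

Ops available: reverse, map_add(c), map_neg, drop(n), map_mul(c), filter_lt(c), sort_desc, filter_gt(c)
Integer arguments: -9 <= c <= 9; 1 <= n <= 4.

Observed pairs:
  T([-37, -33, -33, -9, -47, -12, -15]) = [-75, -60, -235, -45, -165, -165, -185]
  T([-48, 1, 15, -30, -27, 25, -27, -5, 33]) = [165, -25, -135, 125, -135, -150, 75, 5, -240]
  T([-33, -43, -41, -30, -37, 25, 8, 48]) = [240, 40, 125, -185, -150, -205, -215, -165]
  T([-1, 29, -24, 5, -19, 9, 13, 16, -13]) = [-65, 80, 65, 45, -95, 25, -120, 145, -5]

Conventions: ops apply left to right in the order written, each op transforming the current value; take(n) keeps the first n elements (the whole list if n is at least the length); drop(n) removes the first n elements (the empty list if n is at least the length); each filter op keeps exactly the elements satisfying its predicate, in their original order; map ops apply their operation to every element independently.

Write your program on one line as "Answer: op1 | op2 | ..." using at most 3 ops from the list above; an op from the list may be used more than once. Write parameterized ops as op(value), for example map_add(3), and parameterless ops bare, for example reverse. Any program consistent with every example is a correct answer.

map_mul(-1) | map_mul(-5) | reverse

Check, running the answer program on each example:
  [-37, -33, -33, -9, -47, -12, -15] -> [37, 33, 33, 9, 47, 12, 15] -> [-185, -165, -165, -45, -235, -60, -75] -> [-75, -60, -235, -45, -165, -165, -185]
  [-48, 1, 15, -30, -27, 25, -27, -5, 33] -> [48, -1, -15, 30, 27, -25, 27, 5, -33] -> [-240, 5, 75, -150, -135, 125, -135, -25, 165] -> [165, -25, -135, 125, -135, -150, 75, 5, -240]
  [-33, -43, -41, -30, -37, 25, 8, 48] -> [33, 43, 41, 30, 37, -25, -8, -48] -> [-165, -215, -205, -150, -185, 125, 40, 240] -> [240, 40, 125, -185, -150, -205, -215, -165]
  [-1, 29, -24, 5, -19, 9, 13, 16, -13] -> [1, -29, 24, -5, 19, -9, -13, -16, 13] -> [-5, 145, -120, 25, -95, 45, 65, 80, -65] -> [-65, 80, 65, 45, -95, 25, -120, 145, -5]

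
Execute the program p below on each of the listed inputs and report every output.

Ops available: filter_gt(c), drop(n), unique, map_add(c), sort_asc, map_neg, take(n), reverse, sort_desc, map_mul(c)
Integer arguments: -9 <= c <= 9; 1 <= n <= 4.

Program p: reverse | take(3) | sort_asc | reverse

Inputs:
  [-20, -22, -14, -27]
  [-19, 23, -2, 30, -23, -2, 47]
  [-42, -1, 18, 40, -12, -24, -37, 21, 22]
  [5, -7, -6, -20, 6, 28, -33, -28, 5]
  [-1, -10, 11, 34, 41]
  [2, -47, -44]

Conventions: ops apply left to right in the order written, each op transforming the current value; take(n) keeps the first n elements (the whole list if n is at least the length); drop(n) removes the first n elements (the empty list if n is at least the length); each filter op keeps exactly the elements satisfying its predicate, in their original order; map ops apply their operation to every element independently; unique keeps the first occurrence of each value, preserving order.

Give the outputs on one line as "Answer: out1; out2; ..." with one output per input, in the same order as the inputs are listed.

Execution, op by op:
  [-20, -22, -14, -27] -> [-27, -14, -22, -20] -> [-27, -14, -22] -> [-27, -22, -14] -> [-14, -22, -27]
  [-19, 23, -2, 30, -23, -2, 47] -> [47, -2, -23, 30, -2, 23, -19] -> [47, -2, -23] -> [-23, -2, 47] -> [47, -2, -23]
  [-42, -1, 18, 40, -12, -24, -37, 21, 22] -> [22, 21, -37, -24, -12, 40, 18, -1, -42] -> [22, 21, -37] -> [-37, 21, 22] -> [22, 21, -37]
  [5, -7, -6, -20, 6, 28, -33, -28, 5] -> [5, -28, -33, 28, 6, -20, -6, -7, 5] -> [5, -28, -33] -> [-33, -28, 5] -> [5, -28, -33]
  [-1, -10, 11, 34, 41] -> [41, 34, 11, -10, -1] -> [41, 34, 11] -> [11, 34, 41] -> [41, 34, 11]
  [2, -47, -44] -> [-44, -47, 2] -> [-44, -47, 2] -> [-47, -44, 2] -> [2, -44, -47]

[-14, -22, -27]; [47, -2, -23]; [22, 21, -37]; [5, -28, -33]; [41, 34, 11]; [2, -44, -47]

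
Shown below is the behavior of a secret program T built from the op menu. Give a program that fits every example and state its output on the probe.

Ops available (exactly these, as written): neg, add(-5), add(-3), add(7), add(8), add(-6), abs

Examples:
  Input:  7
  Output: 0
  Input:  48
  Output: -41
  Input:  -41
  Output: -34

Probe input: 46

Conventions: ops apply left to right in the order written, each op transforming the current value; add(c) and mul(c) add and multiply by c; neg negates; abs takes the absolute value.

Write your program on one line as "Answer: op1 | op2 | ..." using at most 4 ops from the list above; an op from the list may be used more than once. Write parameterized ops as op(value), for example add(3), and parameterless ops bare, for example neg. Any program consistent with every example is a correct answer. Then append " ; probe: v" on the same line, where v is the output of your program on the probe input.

abs | neg | add(7) ; probe: -39

Check, running the answer program on each example:
  7 -> 7 -> -7 -> 0
  48 -> 48 -> -48 -> -41
  -41 -> 41 -> -41 -> -34
  probe: 46 -> 46 -> -46 -> -39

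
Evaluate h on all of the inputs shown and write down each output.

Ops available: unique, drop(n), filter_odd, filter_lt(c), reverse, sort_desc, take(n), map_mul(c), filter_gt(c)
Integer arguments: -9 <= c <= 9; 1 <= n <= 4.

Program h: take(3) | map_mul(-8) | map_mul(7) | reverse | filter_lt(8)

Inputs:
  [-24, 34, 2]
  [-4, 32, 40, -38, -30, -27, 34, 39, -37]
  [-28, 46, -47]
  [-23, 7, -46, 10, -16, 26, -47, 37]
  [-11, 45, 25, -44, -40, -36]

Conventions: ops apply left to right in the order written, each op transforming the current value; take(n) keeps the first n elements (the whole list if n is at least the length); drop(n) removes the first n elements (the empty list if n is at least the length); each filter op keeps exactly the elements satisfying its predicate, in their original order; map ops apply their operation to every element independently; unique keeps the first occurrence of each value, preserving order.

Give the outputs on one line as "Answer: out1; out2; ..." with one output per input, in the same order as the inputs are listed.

[-112, -1904]; [-2240, -1792]; [-2576]; [-392]; [-1400, -2520]

Execution, op by op:
  [-24, 34, 2] -> [-24, 34, 2] -> [192, -272, -16] -> [1344, -1904, -112] -> [-112, -1904, 1344] -> [-112, -1904]
  [-4, 32, 40, -38, -30, -27, 34, 39, -37] -> [-4, 32, 40] -> [32, -256, -320] -> [224, -1792, -2240] -> [-2240, -1792, 224] -> [-2240, -1792]
  [-28, 46, -47] -> [-28, 46, -47] -> [224, -368, 376] -> [1568, -2576, 2632] -> [2632, -2576, 1568] -> [-2576]
  [-23, 7, -46, 10, -16, 26, -47, 37] -> [-23, 7, -46] -> [184, -56, 368] -> [1288, -392, 2576] -> [2576, -392, 1288] -> [-392]
  [-11, 45, 25, -44, -40, -36] -> [-11, 45, 25] -> [88, -360, -200] -> [616, -2520, -1400] -> [-1400, -2520, 616] -> [-1400, -2520]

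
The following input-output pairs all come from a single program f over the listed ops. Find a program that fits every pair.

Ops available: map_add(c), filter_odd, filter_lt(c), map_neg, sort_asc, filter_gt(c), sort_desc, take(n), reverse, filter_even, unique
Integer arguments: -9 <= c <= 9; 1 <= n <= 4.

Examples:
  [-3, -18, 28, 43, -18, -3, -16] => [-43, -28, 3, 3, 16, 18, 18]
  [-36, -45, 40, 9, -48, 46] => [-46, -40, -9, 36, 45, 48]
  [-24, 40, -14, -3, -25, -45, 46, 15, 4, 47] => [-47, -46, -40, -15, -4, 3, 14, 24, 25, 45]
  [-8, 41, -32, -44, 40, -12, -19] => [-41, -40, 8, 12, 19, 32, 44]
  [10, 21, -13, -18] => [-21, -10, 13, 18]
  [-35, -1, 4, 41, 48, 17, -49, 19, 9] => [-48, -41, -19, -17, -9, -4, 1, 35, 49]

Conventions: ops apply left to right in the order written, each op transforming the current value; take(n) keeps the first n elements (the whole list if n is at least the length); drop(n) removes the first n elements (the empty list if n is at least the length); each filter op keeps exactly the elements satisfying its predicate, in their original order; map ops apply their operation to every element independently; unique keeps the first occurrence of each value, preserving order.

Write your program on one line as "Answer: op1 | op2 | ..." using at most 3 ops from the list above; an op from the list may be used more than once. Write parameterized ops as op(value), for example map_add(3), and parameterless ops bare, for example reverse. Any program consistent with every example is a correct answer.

sort_desc | map_neg

Check, running the answer program on each example:
  [-3, -18, 28, 43, -18, -3, -16] -> [43, 28, -3, -3, -16, -18, -18] -> [-43, -28, 3, 3, 16, 18, 18]
  [-36, -45, 40, 9, -48, 46] -> [46, 40, 9, -36, -45, -48] -> [-46, -40, -9, 36, 45, 48]
  [-24, 40, -14, -3, -25, -45, 46, 15, 4, 47] -> [47, 46, 40, 15, 4, -3, -14, -24, -25, -45] -> [-47, -46, -40, -15, -4, 3, 14, 24, 25, 45]
  [-8, 41, -32, -44, 40, -12, -19] -> [41, 40, -8, -12, -19, -32, -44] -> [-41, -40, 8, 12, 19, 32, 44]
  [10, 21, -13, -18] -> [21, 10, -13, -18] -> [-21, -10, 13, 18]
  [-35, -1, 4, 41, 48, 17, -49, 19, 9] -> [48, 41, 19, 17, 9, 4, -1, -35, -49] -> [-48, -41, -19, -17, -9, -4, 1, 35, 49]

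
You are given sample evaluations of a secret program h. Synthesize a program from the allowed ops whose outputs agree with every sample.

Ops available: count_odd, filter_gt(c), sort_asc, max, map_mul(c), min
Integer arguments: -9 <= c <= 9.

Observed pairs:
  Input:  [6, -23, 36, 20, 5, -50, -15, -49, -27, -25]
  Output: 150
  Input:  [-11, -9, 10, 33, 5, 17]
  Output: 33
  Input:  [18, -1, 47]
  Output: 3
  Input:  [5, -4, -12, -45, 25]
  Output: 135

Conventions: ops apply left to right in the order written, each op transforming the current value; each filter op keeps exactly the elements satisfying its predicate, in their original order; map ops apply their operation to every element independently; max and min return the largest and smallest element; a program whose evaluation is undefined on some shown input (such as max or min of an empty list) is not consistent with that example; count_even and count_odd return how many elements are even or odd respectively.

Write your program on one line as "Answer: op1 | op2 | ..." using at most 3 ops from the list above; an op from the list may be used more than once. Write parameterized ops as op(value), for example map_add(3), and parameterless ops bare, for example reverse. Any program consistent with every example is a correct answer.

map_mul(-3) | filter_gt(-2) | max

Check, running the answer program on each example:
  [6, -23, 36, 20, 5, -50, -15, -49, -27, -25] -> [-18, 69, -108, -60, -15, 150, 45, 147, 81, 75] -> [69, 150, 45, 147, 81, 75] -> 150
  [-11, -9, 10, 33, 5, 17] -> [33, 27, -30, -99, -15, -51] -> [33, 27] -> 33
  [18, -1, 47] -> [-54, 3, -141] -> [3] -> 3
  [5, -4, -12, -45, 25] -> [-15, 12, 36, 135, -75] -> [12, 36, 135] -> 135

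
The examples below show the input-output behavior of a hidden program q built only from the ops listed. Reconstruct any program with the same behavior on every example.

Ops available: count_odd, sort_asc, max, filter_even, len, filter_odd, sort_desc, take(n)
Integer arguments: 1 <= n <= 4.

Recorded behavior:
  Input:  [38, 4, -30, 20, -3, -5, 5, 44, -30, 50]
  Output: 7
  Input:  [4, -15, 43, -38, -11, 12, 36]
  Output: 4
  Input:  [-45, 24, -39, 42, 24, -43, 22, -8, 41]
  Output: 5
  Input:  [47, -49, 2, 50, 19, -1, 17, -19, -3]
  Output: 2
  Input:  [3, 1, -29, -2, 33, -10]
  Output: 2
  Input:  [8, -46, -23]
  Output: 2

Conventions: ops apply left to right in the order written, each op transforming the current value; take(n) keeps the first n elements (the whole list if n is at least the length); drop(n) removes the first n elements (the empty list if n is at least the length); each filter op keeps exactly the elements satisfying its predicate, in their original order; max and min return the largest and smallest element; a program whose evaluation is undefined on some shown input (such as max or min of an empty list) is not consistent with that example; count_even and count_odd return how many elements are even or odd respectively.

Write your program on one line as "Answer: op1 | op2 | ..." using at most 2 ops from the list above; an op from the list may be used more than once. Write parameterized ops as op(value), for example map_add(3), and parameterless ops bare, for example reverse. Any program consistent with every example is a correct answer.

filter_even | len

Check, running the answer program on each example:
  [38, 4, -30, 20, -3, -5, 5, 44, -30, 50] -> [38, 4, -30, 20, 44, -30, 50] -> 7
  [4, -15, 43, -38, -11, 12, 36] -> [4, -38, 12, 36] -> 4
  [-45, 24, -39, 42, 24, -43, 22, -8, 41] -> [24, 42, 24, 22, -8] -> 5
  [47, -49, 2, 50, 19, -1, 17, -19, -3] -> [2, 50] -> 2
  [3, 1, -29, -2, 33, -10] -> [-2, -10] -> 2
  [8, -46, -23] -> [8, -46] -> 2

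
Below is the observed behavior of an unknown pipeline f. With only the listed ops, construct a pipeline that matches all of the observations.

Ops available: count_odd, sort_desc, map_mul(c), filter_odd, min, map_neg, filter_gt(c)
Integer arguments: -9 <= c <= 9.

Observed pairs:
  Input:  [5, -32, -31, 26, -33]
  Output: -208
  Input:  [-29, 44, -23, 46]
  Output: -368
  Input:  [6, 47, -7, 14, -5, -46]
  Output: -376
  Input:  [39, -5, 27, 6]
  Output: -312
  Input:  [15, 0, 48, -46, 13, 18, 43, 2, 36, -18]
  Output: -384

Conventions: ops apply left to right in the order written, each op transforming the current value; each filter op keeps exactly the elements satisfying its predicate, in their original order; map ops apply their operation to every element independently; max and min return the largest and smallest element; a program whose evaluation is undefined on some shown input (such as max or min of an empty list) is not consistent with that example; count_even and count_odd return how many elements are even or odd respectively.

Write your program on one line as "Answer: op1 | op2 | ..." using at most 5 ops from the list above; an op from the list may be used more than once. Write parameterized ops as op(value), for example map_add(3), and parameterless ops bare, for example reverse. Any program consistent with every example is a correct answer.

map_mul(8) | map_neg | sort_desc | min

Check, running the answer program on each example:
  [5, -32, -31, 26, -33] -> [40, -256, -248, 208, -264] -> [-40, 256, 248, -208, 264] -> [264, 256, 248, -40, -208] -> -208
  [-29, 44, -23, 46] -> [-232, 352, -184, 368] -> [232, -352, 184, -368] -> [232, 184, -352, -368] -> -368
  [6, 47, -7, 14, -5, -46] -> [48, 376, -56, 112, -40, -368] -> [-48, -376, 56, -112, 40, 368] -> [368, 56, 40, -48, -112, -376] -> -376
  [39, -5, 27, 6] -> [312, -40, 216, 48] -> [-312, 40, -216, -48] -> [40, -48, -216, -312] -> -312
  [15, 0, 48, -46, 13, 18, 43, 2, 36, -18] -> [120, 0, 384, -368, 104, 144, 344, 16, 288, -144] -> [-120, 0, -384, 368, -104, -144, -344, -16, -288, 144] -> [368, 144, 0, -16, -104, -120, -144, -288, -344, -384] -> -384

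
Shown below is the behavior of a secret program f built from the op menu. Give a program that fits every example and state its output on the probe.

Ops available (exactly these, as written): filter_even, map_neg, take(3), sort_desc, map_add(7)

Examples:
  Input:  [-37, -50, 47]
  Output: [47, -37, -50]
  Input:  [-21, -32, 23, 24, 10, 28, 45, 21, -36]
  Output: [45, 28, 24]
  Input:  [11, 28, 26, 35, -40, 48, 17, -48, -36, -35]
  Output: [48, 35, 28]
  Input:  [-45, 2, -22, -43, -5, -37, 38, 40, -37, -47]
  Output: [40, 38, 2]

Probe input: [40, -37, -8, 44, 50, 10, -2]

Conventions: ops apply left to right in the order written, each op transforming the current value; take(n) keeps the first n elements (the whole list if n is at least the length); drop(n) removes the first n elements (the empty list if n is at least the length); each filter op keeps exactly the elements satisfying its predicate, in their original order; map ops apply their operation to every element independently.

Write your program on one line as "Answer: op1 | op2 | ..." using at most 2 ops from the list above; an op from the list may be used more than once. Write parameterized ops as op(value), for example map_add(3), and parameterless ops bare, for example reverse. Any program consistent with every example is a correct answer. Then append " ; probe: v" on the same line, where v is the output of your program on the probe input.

sort_desc | take(3) ; probe: [50, 44, 40]

Check, running the answer program on each example:
  [-37, -50, 47] -> [47, -37, -50] -> [47, -37, -50]
  [-21, -32, 23, 24, 10, 28, 45, 21, -36] -> [45, 28, 24, 23, 21, 10, -21, -32, -36] -> [45, 28, 24]
  [11, 28, 26, 35, -40, 48, 17, -48, -36, -35] -> [48, 35, 28, 26, 17, 11, -35, -36, -40, -48] -> [48, 35, 28]
  [-45, 2, -22, -43, -5, -37, 38, 40, -37, -47] -> [40, 38, 2, -5, -22, -37, -37, -43, -45, -47] -> [40, 38, 2]
  probe: [40, -37, -8, 44, 50, 10, -2] -> [50, 44, 40, 10, -2, -8, -37] -> [50, 44, 40]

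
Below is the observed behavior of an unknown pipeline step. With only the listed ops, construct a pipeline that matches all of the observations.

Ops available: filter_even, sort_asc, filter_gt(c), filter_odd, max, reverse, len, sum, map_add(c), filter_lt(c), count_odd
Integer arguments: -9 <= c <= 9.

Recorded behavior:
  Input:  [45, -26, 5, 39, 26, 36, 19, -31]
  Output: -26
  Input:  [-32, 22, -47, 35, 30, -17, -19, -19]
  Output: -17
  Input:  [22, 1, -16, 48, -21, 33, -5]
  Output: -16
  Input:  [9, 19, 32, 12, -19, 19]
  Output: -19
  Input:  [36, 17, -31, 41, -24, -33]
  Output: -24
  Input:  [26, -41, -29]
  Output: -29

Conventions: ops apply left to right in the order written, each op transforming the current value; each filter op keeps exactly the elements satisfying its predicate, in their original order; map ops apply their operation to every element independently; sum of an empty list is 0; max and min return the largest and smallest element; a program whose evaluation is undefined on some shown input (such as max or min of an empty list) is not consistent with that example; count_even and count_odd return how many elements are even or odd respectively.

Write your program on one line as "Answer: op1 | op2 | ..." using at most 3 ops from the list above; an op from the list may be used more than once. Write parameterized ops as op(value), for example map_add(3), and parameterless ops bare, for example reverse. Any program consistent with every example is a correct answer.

filter_lt(-6) | reverse | max

Check, running the answer program on each example:
  [45, -26, 5, 39, 26, 36, 19, -31] -> [-26, -31] -> [-31, -26] -> -26
  [-32, 22, -47, 35, 30, -17, -19, -19] -> [-32, -47, -17, -19, -19] -> [-19, -19, -17, -47, -32] -> -17
  [22, 1, -16, 48, -21, 33, -5] -> [-16, -21] -> [-21, -16] -> -16
  [9, 19, 32, 12, -19, 19] -> [-19] -> [-19] -> -19
  [36, 17, -31, 41, -24, -33] -> [-31, -24, -33] -> [-33, -24, -31] -> -24
  [26, -41, -29] -> [-41, -29] -> [-29, -41] -> -29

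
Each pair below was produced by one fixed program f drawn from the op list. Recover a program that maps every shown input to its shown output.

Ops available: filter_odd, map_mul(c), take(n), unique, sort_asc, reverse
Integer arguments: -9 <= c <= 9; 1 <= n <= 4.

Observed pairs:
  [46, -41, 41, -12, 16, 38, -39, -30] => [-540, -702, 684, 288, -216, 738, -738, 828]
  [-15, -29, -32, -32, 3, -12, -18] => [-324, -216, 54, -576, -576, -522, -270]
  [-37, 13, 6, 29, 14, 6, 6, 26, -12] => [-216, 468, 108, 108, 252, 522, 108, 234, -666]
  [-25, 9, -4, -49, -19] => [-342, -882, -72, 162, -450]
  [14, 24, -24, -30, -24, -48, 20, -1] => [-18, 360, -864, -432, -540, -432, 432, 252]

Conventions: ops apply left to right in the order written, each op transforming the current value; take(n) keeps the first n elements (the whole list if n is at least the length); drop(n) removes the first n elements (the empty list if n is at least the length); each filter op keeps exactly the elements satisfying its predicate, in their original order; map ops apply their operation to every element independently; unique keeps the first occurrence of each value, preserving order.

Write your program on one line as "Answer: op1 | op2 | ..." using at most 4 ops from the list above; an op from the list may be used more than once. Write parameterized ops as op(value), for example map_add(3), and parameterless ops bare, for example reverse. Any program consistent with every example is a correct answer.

reverse | map_mul(-6) | map_mul(-3)

Check, running the answer program on each example:
  [46, -41, 41, -12, 16, 38, -39, -30] -> [-30, -39, 38, 16, -12, 41, -41, 46] -> [180, 234, -228, -96, 72, -246, 246, -276] -> [-540, -702, 684, 288, -216, 738, -738, 828]
  [-15, -29, -32, -32, 3, -12, -18] -> [-18, -12, 3, -32, -32, -29, -15] -> [108, 72, -18, 192, 192, 174, 90] -> [-324, -216, 54, -576, -576, -522, -270]
  [-37, 13, 6, 29, 14, 6, 6, 26, -12] -> [-12, 26, 6, 6, 14, 29, 6, 13, -37] -> [72, -156, -36, -36, -84, -174, -36, -78, 222] -> [-216, 468, 108, 108, 252, 522, 108, 234, -666]
  [-25, 9, -4, -49, -19] -> [-19, -49, -4, 9, -25] -> [114, 294, 24, -54, 150] -> [-342, -882, -72, 162, -450]
  [14, 24, -24, -30, -24, -48, 20, -1] -> [-1, 20, -48, -24, -30, -24, 24, 14] -> [6, -120, 288, 144, 180, 144, -144, -84] -> [-18, 360, -864, -432, -540, -432, 432, 252]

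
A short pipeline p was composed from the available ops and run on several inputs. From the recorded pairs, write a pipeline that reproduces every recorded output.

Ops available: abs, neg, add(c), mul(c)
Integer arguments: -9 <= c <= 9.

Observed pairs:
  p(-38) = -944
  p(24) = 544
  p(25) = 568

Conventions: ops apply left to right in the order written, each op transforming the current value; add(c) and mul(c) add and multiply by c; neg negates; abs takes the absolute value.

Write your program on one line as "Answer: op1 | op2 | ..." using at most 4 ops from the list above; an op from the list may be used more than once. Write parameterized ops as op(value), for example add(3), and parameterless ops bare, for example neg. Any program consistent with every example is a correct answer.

mul(3) | add(-4) | mul(8)

Check, running the answer program on each example:
  -38 -> -114 -> -118 -> -944
  24 -> 72 -> 68 -> 544
  25 -> 75 -> 71 -> 568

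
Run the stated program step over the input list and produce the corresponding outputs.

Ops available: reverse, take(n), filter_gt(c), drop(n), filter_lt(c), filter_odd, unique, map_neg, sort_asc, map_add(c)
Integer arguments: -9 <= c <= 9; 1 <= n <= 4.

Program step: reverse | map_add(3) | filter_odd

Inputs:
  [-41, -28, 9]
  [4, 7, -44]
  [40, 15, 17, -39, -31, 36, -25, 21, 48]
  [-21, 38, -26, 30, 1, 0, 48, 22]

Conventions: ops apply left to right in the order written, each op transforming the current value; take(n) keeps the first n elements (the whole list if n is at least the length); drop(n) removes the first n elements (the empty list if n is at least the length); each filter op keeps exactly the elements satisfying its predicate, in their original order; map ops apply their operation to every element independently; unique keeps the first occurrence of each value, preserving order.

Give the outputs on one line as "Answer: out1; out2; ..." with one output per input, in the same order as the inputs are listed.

[-25]; [-41, 7]; [51, 39, 43]; [25, 51, 3, 33, -23, 41]

Execution, op by op:
  [-41, -28, 9] -> [9, -28, -41] -> [12, -25, -38] -> [-25]
  [4, 7, -44] -> [-44, 7, 4] -> [-41, 10, 7] -> [-41, 7]
  [40, 15, 17, -39, -31, 36, -25, 21, 48] -> [48, 21, -25, 36, -31, -39, 17, 15, 40] -> [51, 24, -22, 39, -28, -36, 20, 18, 43] -> [51, 39, 43]
  [-21, 38, -26, 30, 1, 0, 48, 22] -> [22, 48, 0, 1, 30, -26, 38, -21] -> [25, 51, 3, 4, 33, -23, 41, -18] -> [25, 51, 3, 33, -23, 41]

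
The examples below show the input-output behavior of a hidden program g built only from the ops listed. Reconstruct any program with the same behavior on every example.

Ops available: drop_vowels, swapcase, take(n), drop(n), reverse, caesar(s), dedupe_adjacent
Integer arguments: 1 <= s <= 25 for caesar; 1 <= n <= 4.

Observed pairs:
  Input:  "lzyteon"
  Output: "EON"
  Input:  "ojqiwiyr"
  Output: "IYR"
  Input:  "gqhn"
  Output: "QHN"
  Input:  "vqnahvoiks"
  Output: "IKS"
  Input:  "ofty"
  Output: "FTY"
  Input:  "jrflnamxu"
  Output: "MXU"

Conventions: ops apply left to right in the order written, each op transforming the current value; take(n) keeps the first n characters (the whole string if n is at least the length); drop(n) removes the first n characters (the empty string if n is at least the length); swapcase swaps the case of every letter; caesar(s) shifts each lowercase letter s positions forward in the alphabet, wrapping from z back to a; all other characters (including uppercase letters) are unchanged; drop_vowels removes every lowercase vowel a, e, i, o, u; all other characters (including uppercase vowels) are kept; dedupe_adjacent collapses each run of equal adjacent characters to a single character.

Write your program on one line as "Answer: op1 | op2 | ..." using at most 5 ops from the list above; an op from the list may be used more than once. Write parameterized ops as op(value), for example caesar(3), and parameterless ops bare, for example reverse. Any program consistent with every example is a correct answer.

reverse | swapcase | take(3) | reverse

Check, running the answer program on each example:
  "lzyteon" -> "noetyzl" -> "NOETYZL" -> "NOE" -> "EON"
  "ojqiwiyr" -> "ryiwiqjo" -> "RYIWIQJO" -> "RYI" -> "IYR"
  "gqhn" -> "nhqg" -> "NHQG" -> "NHQ" -> "QHN"
  "vqnahvoiks" -> "skiovhanqv" -> "SKIOVHANQV" -> "SKI" -> "IKS"
  "ofty" -> "ytfo" -> "YTFO" -> "YTF" -> "FTY"
  "jrflnamxu" -> "uxmanlfrj" -> "UXMANLFRJ" -> "UXM" -> "MXU"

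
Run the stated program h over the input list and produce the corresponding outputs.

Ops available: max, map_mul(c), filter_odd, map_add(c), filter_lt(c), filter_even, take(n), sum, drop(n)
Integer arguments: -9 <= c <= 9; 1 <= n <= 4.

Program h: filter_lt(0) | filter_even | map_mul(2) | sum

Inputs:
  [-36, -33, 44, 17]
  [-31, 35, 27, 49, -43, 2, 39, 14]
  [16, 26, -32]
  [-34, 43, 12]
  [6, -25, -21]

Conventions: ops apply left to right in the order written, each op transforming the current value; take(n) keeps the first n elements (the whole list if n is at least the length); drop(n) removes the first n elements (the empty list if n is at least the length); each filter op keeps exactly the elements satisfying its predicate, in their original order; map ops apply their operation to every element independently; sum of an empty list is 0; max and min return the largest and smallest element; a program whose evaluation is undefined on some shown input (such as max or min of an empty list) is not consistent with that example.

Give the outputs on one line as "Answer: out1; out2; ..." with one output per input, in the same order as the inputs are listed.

Execution, op by op:
  [-36, -33, 44, 17] -> [-36, -33] -> [-36] -> [-72] -> -72
  [-31, 35, 27, 49, -43, 2, 39, 14] -> [-31, -43] -> [] -> [] -> 0
  [16, 26, -32] -> [-32] -> [-32] -> [-64] -> -64
  [-34, 43, 12] -> [-34] -> [-34] -> [-68] -> -68
  [6, -25, -21] -> [-25, -21] -> [] -> [] -> 0

-72; 0; -64; -68; 0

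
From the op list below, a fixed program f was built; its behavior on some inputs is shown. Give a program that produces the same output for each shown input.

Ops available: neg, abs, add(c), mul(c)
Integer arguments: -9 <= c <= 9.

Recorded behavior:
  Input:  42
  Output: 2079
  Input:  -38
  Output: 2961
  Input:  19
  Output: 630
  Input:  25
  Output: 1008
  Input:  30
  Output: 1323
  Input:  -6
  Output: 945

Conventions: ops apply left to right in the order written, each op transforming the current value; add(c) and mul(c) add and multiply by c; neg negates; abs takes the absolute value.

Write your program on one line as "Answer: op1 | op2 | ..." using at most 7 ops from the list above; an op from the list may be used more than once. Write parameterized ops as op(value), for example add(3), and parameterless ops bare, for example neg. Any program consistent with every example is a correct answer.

add(-9) | neg | mul(-7) | mul(9) | neg | abs

Check, running the answer program on each example:
  42 -> 33 -> -33 -> 231 -> 2079 -> -2079 -> 2079
  -38 -> -47 -> 47 -> -329 -> -2961 -> 2961 -> 2961
  19 -> 10 -> -10 -> 70 -> 630 -> -630 -> 630
  25 -> 16 -> -16 -> 112 -> 1008 -> -1008 -> 1008
  30 -> 21 -> -21 -> 147 -> 1323 -> -1323 -> 1323
  -6 -> -15 -> 15 -> -105 -> -945 -> 945 -> 945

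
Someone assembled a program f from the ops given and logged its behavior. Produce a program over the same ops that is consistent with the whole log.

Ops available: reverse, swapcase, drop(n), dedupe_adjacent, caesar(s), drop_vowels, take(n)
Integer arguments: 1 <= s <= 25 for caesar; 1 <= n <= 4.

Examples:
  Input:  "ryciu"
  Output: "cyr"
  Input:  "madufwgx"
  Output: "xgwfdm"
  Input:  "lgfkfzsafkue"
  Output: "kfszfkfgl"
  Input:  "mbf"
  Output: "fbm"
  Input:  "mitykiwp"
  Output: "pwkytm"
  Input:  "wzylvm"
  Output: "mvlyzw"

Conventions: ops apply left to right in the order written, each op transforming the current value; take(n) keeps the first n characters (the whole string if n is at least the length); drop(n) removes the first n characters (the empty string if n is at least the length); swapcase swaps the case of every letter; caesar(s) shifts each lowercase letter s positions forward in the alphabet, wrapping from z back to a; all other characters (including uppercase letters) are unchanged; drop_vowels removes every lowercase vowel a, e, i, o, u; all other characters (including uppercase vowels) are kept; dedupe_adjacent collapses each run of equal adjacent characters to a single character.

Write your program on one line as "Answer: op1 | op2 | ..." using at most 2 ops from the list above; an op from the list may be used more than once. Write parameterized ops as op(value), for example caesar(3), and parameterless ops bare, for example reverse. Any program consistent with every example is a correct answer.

reverse | drop_vowels

Check, running the answer program on each example:
  "ryciu" -> "uicyr" -> "cyr"
  "madufwgx" -> "xgwfudam" -> "xgwfdm"
  "lgfkfzsafkue" -> "eukfaszfkfgl" -> "kfszfkfgl"
  "mbf" -> "fbm" -> "fbm"
  "mitykiwp" -> "pwikytim" -> "pwkytm"
  "wzylvm" -> "mvlyzw" -> "mvlyzw"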